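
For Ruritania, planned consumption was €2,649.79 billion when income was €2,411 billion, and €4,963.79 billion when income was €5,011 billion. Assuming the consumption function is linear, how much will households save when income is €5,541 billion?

MPC = (4963.79 − 2649.79)/(5011 − 2411) = 2314/2600 = 0.89
a = 2649.79 − 0.89(2411) = 2649.79 − 2145.79 = 504
C = 504 + 0.89(5541) = 5435.49
S = 5541 − 5435.49 = 105.51

S = 105.51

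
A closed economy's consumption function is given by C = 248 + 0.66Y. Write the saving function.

S = Y − C = Y − (248 + 0.66Y) = -248 + (1 − 0.66)Y

S = -248 + 0.34Y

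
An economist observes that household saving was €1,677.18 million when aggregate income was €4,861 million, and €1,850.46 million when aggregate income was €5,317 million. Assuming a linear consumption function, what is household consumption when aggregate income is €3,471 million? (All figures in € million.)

C = 2322.02

MPS = ΔS/ΔY = (1850.46 − 1677.18)/(5317 − 4861) = 173.28/456 = 0.38
MPC = 1 − MPS = 0.62
Autonomous saving = 1677.18 − 0.38(4861) = -170, so a = 170
C = 170 + 0.62(3471) = 170 + 2152.02 = 2322.02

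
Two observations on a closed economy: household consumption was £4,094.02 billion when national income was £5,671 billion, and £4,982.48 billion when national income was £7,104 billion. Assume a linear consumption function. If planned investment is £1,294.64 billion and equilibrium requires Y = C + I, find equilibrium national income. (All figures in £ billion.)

MPC = (4982.48 − 4094.02)/(7104 − 5671) = 888.46/1433 = 0.62
a = 4094.02 − 0.62(5671) = 578
Equilibrium: Y = 578 + 0.62Y + 1294.64
0.38Y = 1872.64, so Y = 1872.64/0.38 = 4928

Y = 4928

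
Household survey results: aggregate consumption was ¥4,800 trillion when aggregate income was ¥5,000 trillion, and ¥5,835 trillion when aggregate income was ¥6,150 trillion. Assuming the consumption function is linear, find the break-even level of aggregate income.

Y = 3000

MPC = (5835 − 4800)/(6150 − 5000) = 1035/1150 = 0.9
a = 4800 − 0.9(5000) = 4800 − 4500 = 300
Break-even: Y = a/(1−MPC) = 300/0.1 = 3000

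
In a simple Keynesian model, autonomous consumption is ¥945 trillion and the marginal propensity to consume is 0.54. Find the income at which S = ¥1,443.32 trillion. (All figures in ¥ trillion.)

S = Y − C = -945 + 0.46Y
-945 + 0.46Y = 1443.32, so 0.46Y = 2388.32 and Y = 5192

Y = 5192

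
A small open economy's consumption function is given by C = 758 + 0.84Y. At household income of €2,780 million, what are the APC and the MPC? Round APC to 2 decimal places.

APC = 1.11; MPC = 0.84

MPC = 0.84 (the slope of the consumption function)
C = 758 + 0.84(2780) = 3093.2, so APC = 3093.2/2780 = 1.11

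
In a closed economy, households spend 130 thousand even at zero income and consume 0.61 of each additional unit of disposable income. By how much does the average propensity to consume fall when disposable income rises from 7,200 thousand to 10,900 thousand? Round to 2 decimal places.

ΔAPC = 0.01

At Y = 7200: C = 130 + 0.61(7200) = 4522, APC = 4522/7200 = 0.628
At Y = 10900: C = 6779, APC = 6779/10900 = 0.622
Fall in APC = 0.628 − 0.622 = 0.006 ≈ 0.01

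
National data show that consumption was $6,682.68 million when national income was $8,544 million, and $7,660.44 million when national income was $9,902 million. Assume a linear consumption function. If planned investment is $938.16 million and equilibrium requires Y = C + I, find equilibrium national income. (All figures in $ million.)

Y = 5247

MPC = (7660.44 − 6682.68)/(9902 − 8544) = 977.76/1358 = 0.72
a = 6682.68 − 0.72(8544) = 531
Equilibrium: Y = 531 + 0.72Y + 938.16
0.28Y = 1469.16, so Y = 1469.16/0.28 = 5247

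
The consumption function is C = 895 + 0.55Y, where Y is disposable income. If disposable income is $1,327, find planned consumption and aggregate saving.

C = 1624.85; S = -297.85

C = 895 + 0.55(1327) = 895 + 729.85 = 1624.85
S = Y − C = 1327 − 1624.85 = -297.85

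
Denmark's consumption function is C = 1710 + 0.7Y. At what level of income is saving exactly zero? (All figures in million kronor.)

Y = 5700

At break-even, C = Y: 1710 + 0.7Y = Y
0.3Y = 1710, so Y = 1710/0.3 = 5700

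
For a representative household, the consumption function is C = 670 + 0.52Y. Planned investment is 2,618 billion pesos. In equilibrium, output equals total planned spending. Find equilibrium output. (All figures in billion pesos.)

Y = C + I = 670 + 0.52Y + 2618
Y − 0.52Y = 3288
0.48Y = 3288, so Y = 3288/0.48 = 6850

Y = 6850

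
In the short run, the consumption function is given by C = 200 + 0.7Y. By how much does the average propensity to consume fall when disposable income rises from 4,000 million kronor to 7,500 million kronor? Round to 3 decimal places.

ΔAPC = 0.023

At Y = 4000: C = 200 + 0.7(4000) = 3000, APC = 3000/4000 = 0.7500
At Y = 7500: C = 5450, APC = 5450/7500 = 0.7267
Fall in APC = 0.7500 − 0.7267 = 0.0233 ≈ 0.023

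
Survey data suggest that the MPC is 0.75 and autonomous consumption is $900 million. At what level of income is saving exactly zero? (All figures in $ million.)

Y = 3600

At break-even, C = Y: 900 + 0.75Y = Y
0.25Y = 900, so Y = 900/0.25 = 3600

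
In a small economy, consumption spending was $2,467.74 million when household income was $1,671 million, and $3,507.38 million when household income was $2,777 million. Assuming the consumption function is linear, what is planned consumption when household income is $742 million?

C = 1594.48

MPC = (3507.38 − 2467.74)/(2777 − 1671) = 1039.64/1106 = 0.94
a = 2467.74 − 0.94(1671) = 2467.74 − 1570.74 = 897
C = 897 + 0.94(742) = 897 + 697.48 = 1594.48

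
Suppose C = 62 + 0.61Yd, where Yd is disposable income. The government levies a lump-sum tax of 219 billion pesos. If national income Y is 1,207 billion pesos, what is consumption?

C = 664.68

Yd = Y − T = 1207 − 219 = 988
C = 62 + 0.61(988) = 62 + 602.68 = 664.68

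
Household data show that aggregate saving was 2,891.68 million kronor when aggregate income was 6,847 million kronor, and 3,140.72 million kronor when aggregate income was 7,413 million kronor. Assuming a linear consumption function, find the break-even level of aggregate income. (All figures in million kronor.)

Y = 275

MPS = ΔS/ΔY = (3140.72 − 2891.68)/(7413 − 6847) = 249.04/566 = 0.44
MPC = 1 − MPS = 0.56
From S(6847) = 2891.68: −a + 0.44(6847) = 2891.68, so a = 3012.68 − 2891.68 = 121
Break-even (S = 0): Y = a/MPS = 121/0.44 = 275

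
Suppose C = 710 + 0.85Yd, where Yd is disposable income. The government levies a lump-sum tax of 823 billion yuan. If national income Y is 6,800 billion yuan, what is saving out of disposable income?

S = 186.55

Yd = Y − T = 6800 − 823 = 5977
C = 710 + 0.85(5977) = 710 + 5080.45 = 5790.45
S = Yd − C = 5977 − 5790.45 = 186.55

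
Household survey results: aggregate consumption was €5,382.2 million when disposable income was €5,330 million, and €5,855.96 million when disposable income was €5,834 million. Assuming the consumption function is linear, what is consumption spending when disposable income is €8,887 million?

MPC = (5855.96 − 5382.2)/(5834 − 5330) = 473.76/504 = 0.94
a = 5382.2 − 0.94(5330) = 5382.2 − 5010.2 = 372
C = 372 + 0.94(8887) = 372 + 8353.78 = 8725.78

C = 8725.78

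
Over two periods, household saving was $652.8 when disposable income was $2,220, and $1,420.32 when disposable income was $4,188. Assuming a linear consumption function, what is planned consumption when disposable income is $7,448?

MPS = ΔS/ΔY = (1420.32 − 652.8)/(4188 − 2220) = 767.52/1968 = 0.39
MPC = 1 − MPS = 0.61
Autonomous saving = 652.8 − 0.39(2220) = -213, so a = 213
C = 213 + 0.61(7448) = 213 + 4543.28 = 4756.28

C = 4756.28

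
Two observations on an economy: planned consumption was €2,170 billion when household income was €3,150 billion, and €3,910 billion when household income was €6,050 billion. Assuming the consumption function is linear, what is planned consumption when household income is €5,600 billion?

C = 3640

MPC = (3910 − 2170)/(6050 − 3150) = 1740/2900 = 0.6
a = 2170 − 0.6(3150) = 2170 − 1890 = 280
C = 280 + 0.6(5600) = 280 + 3360 = 3640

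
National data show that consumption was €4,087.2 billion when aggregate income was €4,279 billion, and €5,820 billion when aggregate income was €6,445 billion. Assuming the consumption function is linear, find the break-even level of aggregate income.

MPC = (5820 − 4087.2)/(6445 − 4279) = 1732.8/2166 = 0.8
a = 4087.2 − 0.8(4279) = 4087.2 − 3423.2 = 664
Break-even: Y = a/(1−MPC) = 664/0.2 = 3320

Y = 3320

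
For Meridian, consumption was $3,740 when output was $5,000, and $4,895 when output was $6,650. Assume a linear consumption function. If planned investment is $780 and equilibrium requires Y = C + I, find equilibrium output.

Y = 3400

MPC = (4895 − 3740)/(6650 − 5000) = 1155/1650 = 0.7
a = 3740 − 0.7(5000) = 240
Equilibrium: Y = 240 + 0.7Y + 780
0.3Y = 1020, so Y = 1020/0.3 = 3400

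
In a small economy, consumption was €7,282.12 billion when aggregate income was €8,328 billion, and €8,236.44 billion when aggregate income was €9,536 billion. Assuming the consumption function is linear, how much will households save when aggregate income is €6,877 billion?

MPC = (8236.44 − 7282.12)/(9536 − 8328) = 954.32/1208 = 0.79
a = 7282.12 − 0.79(8328) = 7282.12 − 6579.12 = 703
C = 703 + 0.79(6877) = 6135.83
S = 6877 − 6135.83 = 741.17

S = 741.17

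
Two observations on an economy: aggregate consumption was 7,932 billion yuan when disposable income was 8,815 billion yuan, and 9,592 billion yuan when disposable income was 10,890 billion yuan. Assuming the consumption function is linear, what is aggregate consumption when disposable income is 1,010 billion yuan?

MPC = (9592 − 7932)/(10890 − 8815) = 1660/2075 = 0.8
a = 7932 − 0.8(8815) = 7932 − 7052 = 880
C = 880 + 0.8(1010) = 880 + 808 = 1688

C = 1688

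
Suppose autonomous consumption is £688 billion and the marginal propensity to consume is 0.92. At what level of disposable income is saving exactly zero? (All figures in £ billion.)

At break-even, C = Y: 688 + 0.92Y = Y
0.08Y = 688, so Y = 688/0.08 = 8600

Y = 8600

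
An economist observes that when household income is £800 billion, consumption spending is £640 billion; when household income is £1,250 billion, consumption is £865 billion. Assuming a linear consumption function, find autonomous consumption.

MPC = ΔC/ΔY = (865 − 640)/(1250 − 800) = 225/450 = 0.5
a = C − MPC·Y = 640 − 0.5(800) = 640 − 400 = 240

a = 240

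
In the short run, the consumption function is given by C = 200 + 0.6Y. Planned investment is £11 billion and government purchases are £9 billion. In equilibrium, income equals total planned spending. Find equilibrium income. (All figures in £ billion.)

Y = C + I + G = 200 + 0.6Y + 11 + 9
Y − 0.6Y = 220
0.4Y = 220, so Y = 220/0.4 = 550

Y = 550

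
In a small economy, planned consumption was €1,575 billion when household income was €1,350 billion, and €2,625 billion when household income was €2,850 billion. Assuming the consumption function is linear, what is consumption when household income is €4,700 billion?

MPC = (2625 − 1575)/(2850 − 1350) = 1050/1500 = 0.7
a = 1575 − 0.7(1350) = 1575 − 945 = 630
C = 630 + 0.7(4700) = 630 + 3290 = 3920

C = 3920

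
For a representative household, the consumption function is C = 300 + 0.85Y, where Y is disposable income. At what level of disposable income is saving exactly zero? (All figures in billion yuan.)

Y = 2000

At break-even, C = Y: 300 + 0.85Y = Y
0.15Y = 300, so Y = 300/0.15 = 2000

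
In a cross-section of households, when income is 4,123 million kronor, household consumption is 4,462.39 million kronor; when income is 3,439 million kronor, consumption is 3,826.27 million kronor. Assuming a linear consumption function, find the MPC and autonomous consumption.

MPC = ΔC/ΔY = (4462.39 − 3826.27)/(4123 − 3439) = 636.12/684 = 0.93
a = C − MPC·Y = 3826.27 − 0.93(3439) = 3826.27 − 3198.27 = 628

MPC = 0.93; a = 628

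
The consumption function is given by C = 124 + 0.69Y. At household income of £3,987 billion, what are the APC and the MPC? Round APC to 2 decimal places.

MPC = 0.69 (the slope of the consumption function)
C = 124 + 0.69(3987) = 2875.03, so APC = 2875.03/3987 = 0.72

APC = 0.72; MPC = 0.69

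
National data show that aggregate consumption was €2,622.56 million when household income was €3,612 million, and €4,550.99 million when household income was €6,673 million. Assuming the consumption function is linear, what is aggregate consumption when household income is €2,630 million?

MPC = (4550.99 − 2622.56)/(6673 − 3612) = 1928.43/3061 = 0.63
a = 2622.56 − 0.63(3612) = 2622.56 − 2275.56 = 347
C = 347 + 0.63(2630) = 347 + 1656.9 = 2003.9

C = 2003.9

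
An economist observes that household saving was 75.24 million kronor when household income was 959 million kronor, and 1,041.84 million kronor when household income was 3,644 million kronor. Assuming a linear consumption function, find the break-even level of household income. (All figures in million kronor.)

Y = 750

MPS = ΔS/ΔY = (1041.84 − 75.24)/(3644 − 959) = 966.6/2685 = 0.36
MPC = 1 − MPS = 0.64
From S(959) = 75.24: −a + 0.36(959) = 75.24, so a = 345.24 − 75.24 = 270
Break-even (S = 0): Y = a/MPS = 270/0.36 = 750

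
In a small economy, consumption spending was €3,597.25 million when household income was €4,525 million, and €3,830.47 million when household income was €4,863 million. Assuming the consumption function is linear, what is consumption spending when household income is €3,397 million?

C = 2818.93

MPC = (3830.47 − 3597.25)/(4863 − 4525) = 233.22/338 = 0.69
a = 3597.25 − 0.69(4525) = 3597.25 − 3122.25 = 475
C = 475 + 0.69(3397) = 475 + 2343.93 = 2818.93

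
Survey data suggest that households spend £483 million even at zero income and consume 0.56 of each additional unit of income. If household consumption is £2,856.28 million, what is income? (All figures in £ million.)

Y = 4238

483 + 0.56Y = 2856.28
0.56Y = 2373.28, so Y = 2373.28/0.56 = 4238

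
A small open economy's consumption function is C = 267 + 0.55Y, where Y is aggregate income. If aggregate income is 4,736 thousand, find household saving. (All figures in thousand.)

C = 267 + 0.55(4736) = 267 + 2604.8 = 2871.8
S = Y − C = 4736 − 2871.8 = 1864.2

S = 1864.2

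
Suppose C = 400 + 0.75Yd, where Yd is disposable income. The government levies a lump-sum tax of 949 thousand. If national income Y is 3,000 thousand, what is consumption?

C = 1938.25

Yd = Y − T = 3000 − 949 = 2051
C = 400 + 0.75(2051) = 400 + 1538.25 = 1938.25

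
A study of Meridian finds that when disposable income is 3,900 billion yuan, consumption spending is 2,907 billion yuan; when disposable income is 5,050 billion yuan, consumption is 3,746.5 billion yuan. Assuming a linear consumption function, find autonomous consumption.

MPC = ΔC/ΔY = (3746.5 − 2907)/(5050 − 3900) = 839.5/1150 = 0.73
a = C − MPC·Y = 2907 − 0.73(3900) = 2907 − 2847 = 60

a = 60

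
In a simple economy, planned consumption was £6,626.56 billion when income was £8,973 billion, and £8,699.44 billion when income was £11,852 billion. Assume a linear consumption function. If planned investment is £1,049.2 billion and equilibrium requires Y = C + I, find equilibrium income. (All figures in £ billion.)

MPC = (8699.44 − 6626.56)/(11852 − 8973) = 2072.88/2879 = 0.72
a = 6626.56 − 0.72(8973) = 166
Equilibrium: Y = 166 + 0.72Y + 1049.2
0.28Y = 1215.2, so Y = 1215.2/0.28 = 4340

Y = 4340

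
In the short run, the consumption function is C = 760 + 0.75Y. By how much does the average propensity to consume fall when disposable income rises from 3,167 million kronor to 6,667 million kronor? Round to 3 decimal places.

At Y = 3167: C = 760 + 0.75(3167) = 3135.25, APC = 3135.25/3167 = 0.9900
At Y = 6667: C = 5760.25, APC = 5760.25/6667 = 0.8640
Fall in APC = 0.9900 − 0.8640 = 0.126

ΔAPC = 0.126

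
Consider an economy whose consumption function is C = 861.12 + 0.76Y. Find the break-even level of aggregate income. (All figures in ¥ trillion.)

At break-even, C = Y: 861.12 + 0.76Y = Y
0.24Y = 861.12, so Y = 861.12/0.24 = 3588

Y = 3588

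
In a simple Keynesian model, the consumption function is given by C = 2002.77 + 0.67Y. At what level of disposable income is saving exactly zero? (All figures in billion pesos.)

At break-even, C = Y: 2002.77 + 0.67Y = Y
0.33Y = 2002.77, so Y = 2002.77/0.33 = 6069

Y = 6069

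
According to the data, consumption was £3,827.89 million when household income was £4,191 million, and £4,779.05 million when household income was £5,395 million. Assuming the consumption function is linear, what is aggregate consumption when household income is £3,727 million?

C = 3461.33

MPC = (4779.05 − 3827.89)/(5395 − 4191) = 951.16/1204 = 0.79
a = 3827.89 − 0.79(4191) = 3827.89 − 3310.89 = 517
C = 517 + 0.79(3727) = 517 + 2944.33 = 3461.33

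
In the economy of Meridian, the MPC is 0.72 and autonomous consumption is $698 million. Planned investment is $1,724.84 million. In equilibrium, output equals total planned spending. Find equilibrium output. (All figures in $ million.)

Y = C + I = 698 + 0.72Y + 1724.84
Y − 0.72Y = 2422.84
0.28Y = 2422.84, so Y = 2422.84/0.28 = 8653

Y = 8653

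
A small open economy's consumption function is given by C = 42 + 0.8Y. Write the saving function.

S = Y − C = Y − (42 + 0.8Y) = -42 + (1 − 0.8)Y

S = -42 + 0.2Y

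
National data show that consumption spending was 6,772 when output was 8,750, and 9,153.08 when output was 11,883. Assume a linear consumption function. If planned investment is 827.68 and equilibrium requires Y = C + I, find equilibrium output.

Y = 3957

MPC = (9153.08 − 6772)/(11883 − 8750) = 2381.08/3133 = 0.76
a = 6772 − 0.76(8750) = 122
Equilibrium: Y = 122 + 0.76Y + 827.68
0.24Y = 949.68, so Y = 949.68/0.24 = 3957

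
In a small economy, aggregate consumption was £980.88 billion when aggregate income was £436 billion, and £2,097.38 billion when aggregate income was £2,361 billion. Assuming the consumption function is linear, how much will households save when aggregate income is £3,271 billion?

MPC = (2097.38 − 980.88)/(2361 − 436) = 1116.5/1925 = 0.58
a = 980.88 − 0.58(436) = 980.88 − 252.88 = 728
C = 728 + 0.58(3271) = 2625.18
S = 3271 − 2625.18 = 645.82

S = 645.82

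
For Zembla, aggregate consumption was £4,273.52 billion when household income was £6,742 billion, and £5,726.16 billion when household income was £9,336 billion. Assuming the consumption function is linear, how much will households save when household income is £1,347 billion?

S = 94.68

MPC = (5726.16 − 4273.52)/(9336 − 6742) = 1452.64/2594 = 0.56
a = 4273.52 − 0.56(6742) = 4273.52 − 3775.52 = 498
C = 498 + 0.56(1347) = 1252.32
S = 1347 − 1252.32 = 94.68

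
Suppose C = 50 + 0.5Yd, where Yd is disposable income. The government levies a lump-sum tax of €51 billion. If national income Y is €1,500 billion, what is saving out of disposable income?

S = 674.5

Yd = Y − T = 1500 − 51 = 1449
C = 50 + 0.5(1449) = 50 + 724.5 = 774.5
S = Yd − C = 1449 − 774.5 = 674.5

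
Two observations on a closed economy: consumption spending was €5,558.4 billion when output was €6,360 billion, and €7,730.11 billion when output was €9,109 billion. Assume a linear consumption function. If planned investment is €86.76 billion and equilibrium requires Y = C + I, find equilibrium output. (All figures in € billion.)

Y = 2956

MPC = (7730.11 − 5558.4)/(9109 − 6360) = 2171.71/2749 = 0.79
a = 5558.4 − 0.79(6360) = 534
Equilibrium: Y = 534 + 0.79Y + 86.76
0.21Y = 620.76, so Y = 620.76/0.21 = 2956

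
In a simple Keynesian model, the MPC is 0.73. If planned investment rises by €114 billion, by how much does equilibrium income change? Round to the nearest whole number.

ΔY ≈ 422

The multiplier is 1/(1 − MPC) = 1/0.27.
ΔY = 114/0.27 = 422.22 ≈ 422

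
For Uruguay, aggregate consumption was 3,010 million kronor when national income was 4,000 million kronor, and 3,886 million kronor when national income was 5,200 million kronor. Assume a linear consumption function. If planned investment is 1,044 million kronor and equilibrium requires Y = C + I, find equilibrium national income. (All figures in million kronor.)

Y = 4200

MPC = (3886 − 3010)/(5200 − 4000) = 876/1200 = 0.73
a = 3010 − 0.73(4000) = 90
Equilibrium: Y = 90 + 0.73Y + 1044
0.27Y = 1134, so Y = 1134/0.27 = 4200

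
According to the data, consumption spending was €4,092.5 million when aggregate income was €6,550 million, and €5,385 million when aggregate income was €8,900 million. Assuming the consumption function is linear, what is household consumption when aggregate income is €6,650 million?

C = 4147.5

MPC = (5385 − 4092.5)/(8900 − 6550) = 1292.5/2350 = 0.55
a = 4092.5 − 0.55(6550) = 4092.5 − 3602.5 = 490
C = 490 + 0.55(6650) = 490 + 3657.5 = 4147.5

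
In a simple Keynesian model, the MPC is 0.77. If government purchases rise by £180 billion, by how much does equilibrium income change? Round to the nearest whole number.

ΔY ≈ 783

The multiplier is 1/(1 − MPC) = 1/0.23.
ΔY = 180/0.23 = 782.61 ≈ 783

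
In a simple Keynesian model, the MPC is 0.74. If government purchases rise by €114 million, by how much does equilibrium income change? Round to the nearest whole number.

ΔY ≈ 438

The multiplier is 1/(1 − MPC) = 1/0.26.
ΔY = 114/0.26 = 438.46 ≈ 438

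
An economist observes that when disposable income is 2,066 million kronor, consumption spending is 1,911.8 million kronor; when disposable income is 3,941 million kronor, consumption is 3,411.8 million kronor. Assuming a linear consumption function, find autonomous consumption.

MPC = ΔC/ΔY = (3411.8 − 1911.8)/(3941 − 2066) = 1500/1875 = 0.8
a = C − MPC·Y = 1911.8 − 0.8(2066) = 1911.8 − 1652.8 = 259

a = 259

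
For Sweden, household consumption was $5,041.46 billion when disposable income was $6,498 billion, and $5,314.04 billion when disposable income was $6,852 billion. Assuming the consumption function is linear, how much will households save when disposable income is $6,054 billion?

S = 1354.42

MPC = (5314.04 − 5041.46)/(6852 − 6498) = 272.58/354 = 0.77
a = 5041.46 − 0.77(6498) = 5041.46 − 5003.46 = 38
C = 38 + 0.77(6054) = 4699.58
S = 6054 − 4699.58 = 1354.42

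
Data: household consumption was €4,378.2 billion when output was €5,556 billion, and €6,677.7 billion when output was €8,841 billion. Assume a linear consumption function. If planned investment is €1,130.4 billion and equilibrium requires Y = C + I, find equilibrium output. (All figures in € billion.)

Y = 5398

MPC = (6677.7 − 4378.2)/(8841 − 5556) = 2299.5/3285 = 0.7
a = 4378.2 − 0.7(5556) = 489
Equilibrium: Y = 489 + 0.7Y + 1130.4
0.3Y = 1619.4, so Y = 1619.4/0.3 = 5398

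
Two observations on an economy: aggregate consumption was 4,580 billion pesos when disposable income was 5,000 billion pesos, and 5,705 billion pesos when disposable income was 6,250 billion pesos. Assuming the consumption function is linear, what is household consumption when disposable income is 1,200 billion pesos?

MPC = (5705 − 4580)/(6250 − 5000) = 1125/1250 = 0.9
a = 4580 − 0.9(5000) = 4580 − 4500 = 80
C = 80 + 0.9(1200) = 80 + 1080 = 1160

C = 1160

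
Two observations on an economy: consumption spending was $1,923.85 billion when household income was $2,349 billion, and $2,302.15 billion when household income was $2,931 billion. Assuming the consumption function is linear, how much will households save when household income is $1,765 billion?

MPC = (2302.15 − 1923.85)/(2931 − 2349) = 378.3/582 = 0.65
a = 1923.85 − 0.65(2349) = 1923.85 − 1526.85 = 397
C = 397 + 0.65(1765) = 1544.25
S = 1765 − 1544.25 = 220.75

S = 220.75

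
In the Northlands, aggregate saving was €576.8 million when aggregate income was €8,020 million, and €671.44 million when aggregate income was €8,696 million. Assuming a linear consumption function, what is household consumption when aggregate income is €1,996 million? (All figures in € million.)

C = 2262.56

MPS = ΔS/ΔY = (671.44 − 576.8)/(8696 − 8020) = 94.64/676 = 0.14
MPC = 1 − MPS = 0.86
Autonomous saving = 576.8 − 0.14(8020) = -546, so a = 546
C = 546 + 0.86(1996) = 546 + 1716.56 = 2262.56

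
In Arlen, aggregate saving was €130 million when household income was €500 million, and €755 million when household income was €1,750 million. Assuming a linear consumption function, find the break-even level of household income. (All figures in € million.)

Y = 240

MPS = ΔS/ΔY = (755 − 130)/(1750 − 500) = 625/1250 = 0.5
MPC = 1 − MPS = 0.5
From S(500) = 130: −a + 0.5(500) = 130, so a = 250 − 130 = 120
Break-even (S = 0): Y = a/MPS = 120/0.5 = 240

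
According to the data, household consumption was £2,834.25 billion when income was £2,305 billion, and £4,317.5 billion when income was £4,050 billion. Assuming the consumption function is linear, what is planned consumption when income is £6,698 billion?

MPC = (4317.5 − 2834.25)/(4050 − 2305) = 1483.25/1745 = 0.85
a = 2834.25 − 0.85(2305) = 2834.25 − 1959.25 = 875
C = 875 + 0.85(6698) = 875 + 5693.3 = 6568.3

C = 6568.3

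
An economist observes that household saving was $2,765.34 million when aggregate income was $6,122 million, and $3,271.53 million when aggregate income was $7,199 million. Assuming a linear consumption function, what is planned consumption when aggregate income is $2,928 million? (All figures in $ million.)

MPS = ΔS/ΔY = (3271.53 − 2765.34)/(7199 − 6122) = 506.19/1077 = 0.47
MPC = 1 − MPS = 0.53
Autonomous saving = 2765.34 − 0.47(6122) = -112, so a = 112
C = 112 + 0.53(2928) = 112 + 1551.84 = 1663.84

C = 1663.84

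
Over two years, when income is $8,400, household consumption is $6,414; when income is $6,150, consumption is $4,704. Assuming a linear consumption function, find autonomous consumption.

MPC = ΔC/ΔY = (6414 − 4704)/(8400 − 6150) = 1710/2250 = 0.76
a = C − MPC·Y = 4704 − 0.76(6150) = 4704 − 4674 = 30

a = 30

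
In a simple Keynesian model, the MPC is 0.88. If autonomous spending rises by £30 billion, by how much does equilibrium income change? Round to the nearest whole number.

The multiplier is 1/(1 − MPC) = 1/0.12.
ΔY = 30/0.12 = 250.00 ≈ 250

ΔY ≈ 250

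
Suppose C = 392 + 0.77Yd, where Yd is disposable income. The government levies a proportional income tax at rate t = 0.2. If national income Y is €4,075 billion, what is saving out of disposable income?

S = 357.8

Yd = (1 − 0.2)(4075) = 0.8(4075) = 3260
C = 392 + 0.77(3260) = 392 + 2510.2 = 2902.2
S = Yd − C = 3260 − 2902.2 = 357.8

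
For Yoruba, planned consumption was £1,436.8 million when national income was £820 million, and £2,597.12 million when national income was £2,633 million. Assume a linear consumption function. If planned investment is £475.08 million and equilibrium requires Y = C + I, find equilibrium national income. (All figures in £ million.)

Y = 3853

MPC = (2597.12 − 1436.8)/(2633 − 820) = 1160.32/1813 = 0.64
a = 1436.8 − 0.64(820) = 912
Equilibrium: Y = 912 + 0.64Y + 475.08
0.36Y = 1387.08, so Y = 1387.08/0.36 = 3853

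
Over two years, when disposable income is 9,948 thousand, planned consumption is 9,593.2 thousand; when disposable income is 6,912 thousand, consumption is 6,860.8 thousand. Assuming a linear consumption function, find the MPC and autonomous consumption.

MPC = ΔC/ΔY = (9593.2 − 6860.8)/(9948 − 6912) = 2732.4/3036 = 0.9
a = C − MPC·Y = 6860.8 − 0.9(6912) = 6860.8 − 6220.8 = 640

MPC = 0.9; a = 640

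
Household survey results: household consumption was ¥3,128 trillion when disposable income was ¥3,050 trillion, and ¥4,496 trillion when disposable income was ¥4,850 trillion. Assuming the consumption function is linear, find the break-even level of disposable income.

MPC = (4496 − 3128)/(4850 − 3050) = 1368/1800 = 0.76
a = 3128 − 0.76(3050) = 3128 − 2318 = 810
Break-even: Y = a/(1−MPC) = 810/0.24 = 3375

Y = 3375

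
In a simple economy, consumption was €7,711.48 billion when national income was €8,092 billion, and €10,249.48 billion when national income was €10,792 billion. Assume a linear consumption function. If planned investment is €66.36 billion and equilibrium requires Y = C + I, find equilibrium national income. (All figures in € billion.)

Y = 2856

MPC = (10249.48 − 7711.48)/(10792 − 8092) = 2538/2700 = 0.94
a = 7711.48 − 0.94(8092) = 105
Equilibrium: Y = 105 + 0.94Y + 66.36
0.06Y = 171.36, so Y = 171.36/0.06 = 2856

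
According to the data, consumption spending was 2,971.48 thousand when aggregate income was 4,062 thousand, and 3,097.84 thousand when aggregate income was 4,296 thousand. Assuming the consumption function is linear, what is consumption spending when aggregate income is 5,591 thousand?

C = 3797.14

MPC = (3097.84 − 2971.48)/(4296 − 4062) = 126.36/234 = 0.54
a = 2971.48 − 0.54(4062) = 2971.48 − 2193.48 = 778
C = 778 + 0.54(5591) = 778 + 3019.14 = 3797.14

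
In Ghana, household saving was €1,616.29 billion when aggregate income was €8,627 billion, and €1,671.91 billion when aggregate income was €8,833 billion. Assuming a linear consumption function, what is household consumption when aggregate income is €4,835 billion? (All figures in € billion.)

MPS = ΔS/ΔY = (1671.91 − 1616.29)/(8833 − 8627) = 55.62/206 = 0.27
MPC = 1 − MPS = 0.73
Autonomous saving = 1616.29 − 0.27(8627) = -713, so a = 713
C = 713 + 0.73(4835) = 713 + 3529.55 = 4242.55

C = 4242.55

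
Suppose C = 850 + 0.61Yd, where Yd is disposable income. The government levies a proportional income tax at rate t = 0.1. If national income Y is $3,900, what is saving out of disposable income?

S = 518.9

Yd = (1 − 0.1)(3900) = 0.9(3900) = 3510
C = 850 + 0.61(3510) = 850 + 2141.1 = 2991.1
S = Yd − C = 3510 − 2991.1 = 518.9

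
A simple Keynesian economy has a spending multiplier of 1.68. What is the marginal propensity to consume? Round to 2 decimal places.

k = 1/(1 − MPC), so 1 − MPC = 1/k = 1/1.68 = 0.5952
MPC = 1 − 0.5952 = 0.40

MPC = 0.40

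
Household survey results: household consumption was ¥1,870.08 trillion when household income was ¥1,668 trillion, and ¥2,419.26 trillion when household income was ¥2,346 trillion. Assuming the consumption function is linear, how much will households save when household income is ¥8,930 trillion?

S = 1177.7

MPC = (2419.26 − 1870.08)/(2346 − 1668) = 549.18/678 = 0.81
a = 1870.08 − 0.81(1668) = 1870.08 − 1351.08 = 519
C = 519 + 0.81(8930) = 7752.3
S = 8930 − 7752.3 = 1177.7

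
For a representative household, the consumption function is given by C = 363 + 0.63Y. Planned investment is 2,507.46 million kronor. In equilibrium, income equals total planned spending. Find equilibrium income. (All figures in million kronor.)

Y = C + I = 363 + 0.63Y + 2507.46
Y − 0.63Y = 2870.46
0.37Y = 2870.46, so Y = 2870.46/0.37 = 7758

Y = 7758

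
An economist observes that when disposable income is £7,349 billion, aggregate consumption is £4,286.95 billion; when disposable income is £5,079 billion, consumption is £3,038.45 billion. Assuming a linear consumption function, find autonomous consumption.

a = 245

MPC = ΔC/ΔY = (4286.95 − 3038.45)/(7349 − 5079) = 1248.5/2270 = 0.55
a = C − MPC·Y = 3038.45 − 0.55(5079) = 3038.45 − 2793.45 = 245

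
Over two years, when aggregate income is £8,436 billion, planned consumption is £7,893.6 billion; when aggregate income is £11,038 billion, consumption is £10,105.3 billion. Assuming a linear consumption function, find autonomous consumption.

a = 723

MPC = ΔC/ΔY = (10105.3 − 7893.6)/(11038 − 8436) = 2211.7/2602 = 0.85
a = C − MPC·Y = 7893.6 − 0.85(8436) = 7893.6 − 7170.6 = 723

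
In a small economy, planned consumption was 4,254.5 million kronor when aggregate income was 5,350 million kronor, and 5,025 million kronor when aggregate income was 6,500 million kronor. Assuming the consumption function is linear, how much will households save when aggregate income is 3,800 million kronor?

MPC = (5025 − 4254.5)/(6500 − 5350) = 770.5/1150 = 0.67
a = 4254.5 − 0.67(5350) = 4254.5 − 3584.5 = 670
C = 670 + 0.67(3800) = 3216
S = 3800 − 3216 = 584

S = 584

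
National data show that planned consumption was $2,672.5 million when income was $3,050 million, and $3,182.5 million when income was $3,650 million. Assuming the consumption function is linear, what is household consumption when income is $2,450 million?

MPC = (3182.5 − 2672.5)/(3650 − 3050) = 510/600 = 0.85
a = 2672.5 − 0.85(3050) = 2672.5 − 2592.5 = 80
C = 80 + 0.85(2450) = 80 + 2082.5 = 2162.5

C = 2162.5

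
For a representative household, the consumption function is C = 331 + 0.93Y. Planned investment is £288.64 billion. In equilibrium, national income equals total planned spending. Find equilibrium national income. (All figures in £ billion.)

Y = C + I = 331 + 0.93Y + 288.64
Y − 0.93Y = 619.64
0.07Y = 619.64, so Y = 619.64/0.07 = 8852

Y = 8852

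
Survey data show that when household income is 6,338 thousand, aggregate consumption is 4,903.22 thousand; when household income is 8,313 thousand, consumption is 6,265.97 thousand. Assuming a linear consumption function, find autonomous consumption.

MPC = ΔC/ΔY = (6265.97 − 4903.22)/(8313 − 6338) = 1362.75/1975 = 0.69
a = C − MPC·Y = 4903.22 − 0.69(6338) = 4903.22 − 4373.22 = 530

a = 530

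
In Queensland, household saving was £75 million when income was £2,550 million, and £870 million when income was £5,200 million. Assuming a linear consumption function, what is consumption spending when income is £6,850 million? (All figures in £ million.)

MPS = ΔS/ΔY = (870 − 75)/(5200 − 2550) = 795/2650 = 0.3
MPC = 1 − MPS = 0.7
Autonomous saving = 75 − 0.3(2550) = -690, so a = 690
C = 690 + 0.7(6850) = 690 + 4795 = 5485

C = 5485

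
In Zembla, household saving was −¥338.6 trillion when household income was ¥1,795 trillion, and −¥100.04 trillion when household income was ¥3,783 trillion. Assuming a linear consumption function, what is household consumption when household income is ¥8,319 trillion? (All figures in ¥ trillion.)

C = 7874.72

MPS = ΔS/ΔY = (-100.04 − (-338.6))/(3783 − 1795) = 238.56/1988 = 0.12
MPC = 1 − MPS = 0.88
Autonomous saving = -338.6 − 0.12(1795) = -554, so a = 554
C = 554 + 0.88(8319) = 554 + 7320.72 = 7874.72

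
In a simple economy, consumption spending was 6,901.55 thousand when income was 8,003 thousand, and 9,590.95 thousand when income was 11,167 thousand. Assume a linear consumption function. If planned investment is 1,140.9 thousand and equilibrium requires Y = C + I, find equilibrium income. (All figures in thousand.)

MPC = (9590.95 − 6901.55)/(11167 − 8003) = 2689.4/3164 = 0.85
a = 6901.55 − 0.85(8003) = 99
Equilibrium: Y = 99 + 0.85Y + 1140.9
0.15Y = 1239.9, so Y = 1239.9/0.15 = 8266

Y = 8266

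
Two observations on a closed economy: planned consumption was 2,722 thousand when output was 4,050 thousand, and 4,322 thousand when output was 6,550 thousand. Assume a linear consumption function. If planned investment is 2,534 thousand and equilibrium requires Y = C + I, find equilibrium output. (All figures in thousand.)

Y = 7400

MPC = (4322 − 2722)/(6550 − 4050) = 1600/2500 = 0.64
a = 2722 − 0.64(4050) = 130
Equilibrium: Y = 130 + 0.64Y + 2534
0.36Y = 2664, so Y = 2664/0.36 = 7400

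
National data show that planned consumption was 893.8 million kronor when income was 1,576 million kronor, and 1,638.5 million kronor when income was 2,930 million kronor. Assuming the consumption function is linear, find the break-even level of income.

MPC = (1638.5 − 893.8)/(2930 − 1576) = 744.7/1354 = 0.55
a = 893.8 − 0.55(1576) = 893.8 − 866.8 = 27
Break-even: Y = a/(1−MPC) = 27/0.45 = 60

Y = 60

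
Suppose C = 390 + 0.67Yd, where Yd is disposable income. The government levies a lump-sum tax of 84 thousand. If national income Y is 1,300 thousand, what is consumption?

Yd = Y − T = 1300 − 84 = 1216
C = 390 + 0.67(1216) = 390 + 814.72 = 1204.72

C = 1204.72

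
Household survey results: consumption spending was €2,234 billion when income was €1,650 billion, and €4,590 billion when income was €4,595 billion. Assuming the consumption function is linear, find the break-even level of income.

Y = 4570

MPC = (4590 − 2234)/(4595 − 1650) = 2356/2945 = 0.8
a = 2234 − 0.8(1650) = 2234 − 1320 = 914
Break-even: Y = a/(1−MPC) = 914/0.2 = 4570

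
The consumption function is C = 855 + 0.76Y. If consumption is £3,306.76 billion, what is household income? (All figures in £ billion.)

Y = 3226

855 + 0.76Y = 3306.76
0.76Y = 2451.76, so Y = 2451.76/0.76 = 3226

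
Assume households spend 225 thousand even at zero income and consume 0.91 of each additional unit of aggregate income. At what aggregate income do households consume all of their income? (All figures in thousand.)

At break-even, C = Y: 225 + 0.91Y = Y
0.09Y = 225, so Y = 225/0.09 = 2500

Y = 2500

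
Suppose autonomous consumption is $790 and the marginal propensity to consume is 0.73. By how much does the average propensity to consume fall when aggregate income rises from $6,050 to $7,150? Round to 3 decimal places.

At Y = 6050: C = 790 + 0.73(6050) = 5206.5, APC = 5206.5/6050 = 0.8606
At Y = 7150: C = 6009.5, APC = 6009.5/7150 = 0.8405
Fall in APC = 0.8606 − 0.8405 = 0.0201 ≈ 0.020

ΔAPC = 0.020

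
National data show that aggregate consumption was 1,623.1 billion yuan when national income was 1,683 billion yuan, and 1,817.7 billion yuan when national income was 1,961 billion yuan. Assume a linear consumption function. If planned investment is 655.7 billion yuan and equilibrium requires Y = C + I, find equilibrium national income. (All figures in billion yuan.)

Y = 3669

MPC = (1817.7 − 1623.1)/(1961 − 1683) = 194.6/278 = 0.7
a = 1623.1 − 0.7(1683) = 445
Equilibrium: Y = 445 + 0.7Y + 655.7
0.3Y = 1100.7, so Y = 1100.7/0.3 = 3669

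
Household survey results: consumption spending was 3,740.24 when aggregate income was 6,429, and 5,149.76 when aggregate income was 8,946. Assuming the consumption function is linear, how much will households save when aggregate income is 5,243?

MPC = (5149.76 − 3740.24)/(8946 − 6429) = 1409.52/2517 = 0.56
a = 3740.24 − 0.56(6429) = 3740.24 − 3600.24 = 140
C = 140 + 0.56(5243) = 3076.08
S = 5243 − 3076.08 = 2166.92

S = 2166.92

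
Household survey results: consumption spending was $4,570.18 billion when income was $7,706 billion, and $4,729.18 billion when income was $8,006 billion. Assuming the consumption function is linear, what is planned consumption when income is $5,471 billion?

C = 3385.63

MPC = (4729.18 − 4570.18)/(8006 − 7706) = 159/300 = 0.53
a = 4570.18 − 0.53(7706) = 4570.18 − 4084.18 = 486
C = 486 + 0.53(5471) = 486 + 2899.63 = 3385.63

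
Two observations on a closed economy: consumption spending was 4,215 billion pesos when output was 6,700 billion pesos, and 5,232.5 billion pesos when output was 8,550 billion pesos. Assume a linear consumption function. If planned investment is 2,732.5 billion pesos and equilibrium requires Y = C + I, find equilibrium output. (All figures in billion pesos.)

MPC = (5232.5 − 4215)/(8550 − 6700) = 1017.5/1850 = 0.55
a = 4215 − 0.55(6700) = 530
Equilibrium: Y = 530 + 0.55Y + 2732.5
0.45Y = 3262.5, so Y = 3262.5/0.45 = 7250

Y = 7250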